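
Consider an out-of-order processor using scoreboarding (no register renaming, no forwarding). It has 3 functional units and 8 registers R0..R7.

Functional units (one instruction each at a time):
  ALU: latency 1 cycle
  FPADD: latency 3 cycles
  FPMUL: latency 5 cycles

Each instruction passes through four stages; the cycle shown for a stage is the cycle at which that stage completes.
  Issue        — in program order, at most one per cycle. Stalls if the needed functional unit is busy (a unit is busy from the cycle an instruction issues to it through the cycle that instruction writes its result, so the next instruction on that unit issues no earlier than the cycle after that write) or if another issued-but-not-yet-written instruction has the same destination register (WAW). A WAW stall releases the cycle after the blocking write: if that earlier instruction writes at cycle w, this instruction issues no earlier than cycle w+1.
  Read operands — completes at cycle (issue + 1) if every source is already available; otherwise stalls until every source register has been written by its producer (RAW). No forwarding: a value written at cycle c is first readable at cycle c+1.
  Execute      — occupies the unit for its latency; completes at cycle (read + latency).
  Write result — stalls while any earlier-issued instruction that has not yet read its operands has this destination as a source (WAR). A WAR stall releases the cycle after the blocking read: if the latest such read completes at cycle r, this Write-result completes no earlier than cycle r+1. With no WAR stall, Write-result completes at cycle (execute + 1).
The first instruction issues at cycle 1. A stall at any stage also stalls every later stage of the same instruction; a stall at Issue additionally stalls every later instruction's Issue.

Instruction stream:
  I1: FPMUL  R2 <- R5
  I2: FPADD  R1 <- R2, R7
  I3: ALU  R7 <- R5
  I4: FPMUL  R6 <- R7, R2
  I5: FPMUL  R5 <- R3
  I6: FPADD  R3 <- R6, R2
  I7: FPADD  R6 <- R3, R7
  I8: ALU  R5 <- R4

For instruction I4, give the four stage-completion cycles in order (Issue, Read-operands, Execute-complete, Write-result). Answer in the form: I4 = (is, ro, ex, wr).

I4 = (9, 11, 16, 17)

  I1 | 1 | 2 | 7 | 8
  I2 | 2 | 9 | 12 | 13   RAW R2: wait I1 write@8
  I3 | 3 | 4 | 5 | 10   WAR R7: wait I2 read@9
  I4 | 9 | 11 | 16 | 17   struct: FPMUL busy until I1 writes@8 · RAW R7: wait I3 write@10
  I5 | 18 | 19 | 24 | 25   struct: FPMUL busy until I4 writes@17
  I6 | 19 | 20 | 23 | 24
  I7 | 25 | 26 | 29 | 30   struct: FPADD busy until I6 writes@24
  I8 | 26 | 27 | 28 | 29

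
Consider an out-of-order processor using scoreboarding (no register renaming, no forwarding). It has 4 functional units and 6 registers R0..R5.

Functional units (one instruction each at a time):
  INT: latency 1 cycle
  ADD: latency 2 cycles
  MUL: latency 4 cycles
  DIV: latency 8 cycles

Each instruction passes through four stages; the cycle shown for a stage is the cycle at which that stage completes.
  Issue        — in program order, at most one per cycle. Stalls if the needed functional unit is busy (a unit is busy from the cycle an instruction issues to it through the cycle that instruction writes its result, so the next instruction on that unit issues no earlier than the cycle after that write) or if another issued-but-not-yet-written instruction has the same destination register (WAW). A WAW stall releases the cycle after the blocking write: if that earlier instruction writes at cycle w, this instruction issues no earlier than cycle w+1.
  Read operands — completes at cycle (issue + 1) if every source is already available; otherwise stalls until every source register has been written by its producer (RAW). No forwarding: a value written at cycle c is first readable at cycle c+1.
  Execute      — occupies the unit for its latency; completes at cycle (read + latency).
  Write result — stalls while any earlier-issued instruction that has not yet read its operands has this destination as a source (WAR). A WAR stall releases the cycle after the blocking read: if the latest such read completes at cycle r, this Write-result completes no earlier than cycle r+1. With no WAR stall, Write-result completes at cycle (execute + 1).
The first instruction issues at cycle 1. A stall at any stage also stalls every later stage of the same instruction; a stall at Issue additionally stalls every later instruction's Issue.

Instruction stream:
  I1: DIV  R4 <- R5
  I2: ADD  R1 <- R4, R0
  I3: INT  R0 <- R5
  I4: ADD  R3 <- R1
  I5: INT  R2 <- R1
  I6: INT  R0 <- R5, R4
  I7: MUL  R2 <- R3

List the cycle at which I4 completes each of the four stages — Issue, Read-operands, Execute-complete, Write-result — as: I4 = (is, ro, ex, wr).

I4 = (16, 17, 19, 20)

t=1  I1 issues→DIV
t=2  I1 reads; I2 issues→ADD
t=3  I3 issues→INT
t=4  I3 reads
t=5  I3 exec-done
t=10  I1 exec-done
t=11  I1 writes R4
t=12  I2 reads
t=13  I3 writes R0
t=14  I2 exec-done
t=15  I2 writes R1
t=16  I4 issues→ADD
t=17  I4 reads; I5 issues→INT
t=18  I5 reads
t=19  I4 exec-done; I5 exec-done
t=20  I4 writes R3; I5 writes R2
t=21  I6 issues→INT
t=22  I6 reads; I7 issues→MUL
t=23  I6 exec-done; I7 reads
t=24  I6 writes R0
t=27  I7 exec-done
t=28  I7 writes R2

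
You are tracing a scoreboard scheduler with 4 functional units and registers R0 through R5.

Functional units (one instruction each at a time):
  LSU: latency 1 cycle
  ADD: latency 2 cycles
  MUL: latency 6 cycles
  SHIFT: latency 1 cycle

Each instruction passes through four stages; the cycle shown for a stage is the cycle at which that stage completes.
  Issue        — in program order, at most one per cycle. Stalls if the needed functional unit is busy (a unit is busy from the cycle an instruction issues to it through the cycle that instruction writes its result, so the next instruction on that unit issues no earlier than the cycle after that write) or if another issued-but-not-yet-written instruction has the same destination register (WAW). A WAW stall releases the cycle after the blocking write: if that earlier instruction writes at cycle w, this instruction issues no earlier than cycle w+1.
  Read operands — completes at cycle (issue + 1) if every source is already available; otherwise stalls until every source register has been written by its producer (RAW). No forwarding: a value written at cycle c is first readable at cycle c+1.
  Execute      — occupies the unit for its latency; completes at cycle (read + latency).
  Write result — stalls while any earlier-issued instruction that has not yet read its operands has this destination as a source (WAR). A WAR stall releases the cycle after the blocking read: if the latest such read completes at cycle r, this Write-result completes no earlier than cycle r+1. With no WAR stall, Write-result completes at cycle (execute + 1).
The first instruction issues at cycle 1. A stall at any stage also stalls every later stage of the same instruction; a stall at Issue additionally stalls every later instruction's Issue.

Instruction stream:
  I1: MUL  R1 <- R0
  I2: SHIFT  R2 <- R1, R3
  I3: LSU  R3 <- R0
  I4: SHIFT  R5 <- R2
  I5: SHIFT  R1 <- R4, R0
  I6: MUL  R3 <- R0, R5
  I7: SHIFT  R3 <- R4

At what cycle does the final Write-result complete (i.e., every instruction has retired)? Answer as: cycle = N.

cycle = 30

cycle 1: I1→MUL
cycle 2: I1 RO · I2→SHIFT
cycle 3: I3→LSU
cycle 4: I3 RO
cycle 5: I3 EX
cycle 8: I1 EX
cycle 9: I1 WR R1
cycle 10: I2 RO
cycle 11: I2 EX · I3 WR R3
cycle 12: I2 WR R2
cycle 13: I4→SHIFT
cycle 14: I4 RO
cycle 15: I4 EX
cycle 16: I4 WR R5
cycle 17: I5→SHIFT
cycle 18: I5 RO · I6→MUL
cycle 19: I5 EX · I6 RO
cycle 20: I5 WR R1
cycle 25: I6 EX
cycle 26: I6 WR R3
cycle 27: I7→SHIFT
cycle 28: I7 RO
cycle 29: I7 EX
cycle 30: I7 WR R3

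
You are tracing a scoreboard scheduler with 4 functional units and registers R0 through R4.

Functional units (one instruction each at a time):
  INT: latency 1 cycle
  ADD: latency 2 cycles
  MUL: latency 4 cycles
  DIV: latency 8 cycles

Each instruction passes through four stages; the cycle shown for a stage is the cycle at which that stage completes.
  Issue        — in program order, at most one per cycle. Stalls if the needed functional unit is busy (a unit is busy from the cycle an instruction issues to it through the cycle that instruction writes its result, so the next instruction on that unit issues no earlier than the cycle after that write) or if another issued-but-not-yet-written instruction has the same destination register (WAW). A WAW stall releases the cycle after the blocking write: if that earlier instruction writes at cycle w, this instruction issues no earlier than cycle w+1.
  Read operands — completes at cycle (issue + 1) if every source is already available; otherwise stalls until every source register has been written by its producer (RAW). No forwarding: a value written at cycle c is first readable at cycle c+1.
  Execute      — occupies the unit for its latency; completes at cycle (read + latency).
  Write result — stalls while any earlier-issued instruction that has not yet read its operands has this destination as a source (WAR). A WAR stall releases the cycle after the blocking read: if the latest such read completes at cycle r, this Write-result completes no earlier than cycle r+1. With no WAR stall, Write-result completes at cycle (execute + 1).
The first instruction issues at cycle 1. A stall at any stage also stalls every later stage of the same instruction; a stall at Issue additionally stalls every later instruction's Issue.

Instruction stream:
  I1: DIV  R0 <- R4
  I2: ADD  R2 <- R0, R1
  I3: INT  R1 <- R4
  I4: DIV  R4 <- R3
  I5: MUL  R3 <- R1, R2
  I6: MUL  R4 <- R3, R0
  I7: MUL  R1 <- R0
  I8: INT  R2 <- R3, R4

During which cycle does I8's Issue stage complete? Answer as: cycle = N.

t=1  I1 issues→DIV
t=2  I1 reads, I2 issues→ADD
t=3  I3 issues→INT
t=4  I3 reads
t=5  I3 exec-done
t=10  I1 exec-done
t=11  I1 writes R0
t=12  I2 reads, I4 issues→DIV
t=13  I3 writes R1, I4 reads, I5 issues→MUL
t=14  I2 exec-done
t=15  I2 writes R2
t=16  I5 reads
t=20  I5 exec-done
t=21  I4 exec-done, I5 writes R3
t=22  I4 writes R4
t=23  I6 issues→MUL
t=24  I6 reads
t=28  I6 exec-done
t=29  I6 writes R4
t=30  I7 issues→MUL
t=31  I7 reads, I8 issues→INT
t=32  I8 reads
t=33  I8 exec-done
t=34  I8 writes R2
t=35  I7 exec-done
t=36  I7 writes R1

cycle = 31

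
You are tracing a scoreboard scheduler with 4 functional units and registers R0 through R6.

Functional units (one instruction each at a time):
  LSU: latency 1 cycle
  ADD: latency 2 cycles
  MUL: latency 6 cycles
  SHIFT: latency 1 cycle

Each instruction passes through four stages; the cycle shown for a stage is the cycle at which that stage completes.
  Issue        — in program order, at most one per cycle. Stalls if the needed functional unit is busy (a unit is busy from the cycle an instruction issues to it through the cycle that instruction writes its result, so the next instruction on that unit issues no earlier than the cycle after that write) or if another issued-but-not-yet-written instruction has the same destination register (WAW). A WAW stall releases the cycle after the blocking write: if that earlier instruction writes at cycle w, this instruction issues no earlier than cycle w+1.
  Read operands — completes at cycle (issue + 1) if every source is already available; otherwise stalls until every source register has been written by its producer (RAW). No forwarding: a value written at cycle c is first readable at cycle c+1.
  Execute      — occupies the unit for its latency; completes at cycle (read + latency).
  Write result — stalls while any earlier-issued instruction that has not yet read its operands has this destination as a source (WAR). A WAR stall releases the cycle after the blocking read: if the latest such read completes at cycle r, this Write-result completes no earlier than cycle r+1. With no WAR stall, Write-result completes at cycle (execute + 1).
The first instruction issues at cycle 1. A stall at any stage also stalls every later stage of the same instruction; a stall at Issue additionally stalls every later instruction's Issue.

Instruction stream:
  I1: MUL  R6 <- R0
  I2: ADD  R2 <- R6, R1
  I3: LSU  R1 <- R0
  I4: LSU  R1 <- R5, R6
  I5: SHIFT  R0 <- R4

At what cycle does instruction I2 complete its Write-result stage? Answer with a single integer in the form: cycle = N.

cycle = 13

cycle 1: I1→MUL
cycle 2: I1 RO; I2→ADD
cycle 3: I3→LSU
cycle 4: I3 RO
cycle 5: I3 EX
cycle 8: I1 EX
cycle 9: I1 WR R6
cycle 10: I2 RO
cycle 11: I3 WR R1
cycle 12: I2 EX; I4→LSU
cycle 13: I2 WR R2; I4 RO; I5→SHIFT
cycle 14: I4 EX; I5 RO
cycle 15: I4 WR R1; I5 EX
cycle 16: I5 WR R0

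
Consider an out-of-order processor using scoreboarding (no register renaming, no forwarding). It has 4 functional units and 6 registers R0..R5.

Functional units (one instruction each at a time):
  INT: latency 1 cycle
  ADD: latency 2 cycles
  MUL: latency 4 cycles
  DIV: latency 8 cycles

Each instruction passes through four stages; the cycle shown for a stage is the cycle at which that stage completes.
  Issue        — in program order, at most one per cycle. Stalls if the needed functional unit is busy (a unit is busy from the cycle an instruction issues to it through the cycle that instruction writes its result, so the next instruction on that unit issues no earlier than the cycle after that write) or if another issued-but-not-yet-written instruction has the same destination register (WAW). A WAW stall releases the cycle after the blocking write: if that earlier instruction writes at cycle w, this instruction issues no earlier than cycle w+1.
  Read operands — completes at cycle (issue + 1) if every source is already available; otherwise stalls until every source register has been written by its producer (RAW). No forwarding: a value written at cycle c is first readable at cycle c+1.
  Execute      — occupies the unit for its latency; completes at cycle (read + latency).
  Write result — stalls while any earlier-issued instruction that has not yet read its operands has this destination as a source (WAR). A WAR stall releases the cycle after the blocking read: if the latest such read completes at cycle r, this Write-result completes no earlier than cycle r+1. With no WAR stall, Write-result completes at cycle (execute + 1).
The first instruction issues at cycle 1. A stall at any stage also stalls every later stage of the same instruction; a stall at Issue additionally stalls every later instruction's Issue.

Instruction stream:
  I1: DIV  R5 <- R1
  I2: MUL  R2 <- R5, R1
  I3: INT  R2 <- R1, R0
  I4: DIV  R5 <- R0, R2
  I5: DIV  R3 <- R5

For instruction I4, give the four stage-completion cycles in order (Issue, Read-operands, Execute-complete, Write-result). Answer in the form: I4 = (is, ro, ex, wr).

cycle 1: I1 dispatched to DIV
cycle 2: I1 operands ready, I2 dispatched to MUL
cycle 10: I1 complete
cycle 11: R5←I1
cycle 12: I2 operands ready
cycle 16: I2 complete
cycle 17: R2←I2
cycle 18: I3 dispatched to INT
cycle 19: I3 operands ready, I4 dispatched to DIV
cycle 20: I3 complete
cycle 21: R2←I3
cycle 22: I4 operands ready
cycle 30: I4 complete
cycle 31: R5←I4
cycle 32: I5 dispatched to DIV
cycle 33: I5 operands ready
cycle 41: I5 complete
cycle 42: R3←I5

I4 = (19, 22, 30, 31)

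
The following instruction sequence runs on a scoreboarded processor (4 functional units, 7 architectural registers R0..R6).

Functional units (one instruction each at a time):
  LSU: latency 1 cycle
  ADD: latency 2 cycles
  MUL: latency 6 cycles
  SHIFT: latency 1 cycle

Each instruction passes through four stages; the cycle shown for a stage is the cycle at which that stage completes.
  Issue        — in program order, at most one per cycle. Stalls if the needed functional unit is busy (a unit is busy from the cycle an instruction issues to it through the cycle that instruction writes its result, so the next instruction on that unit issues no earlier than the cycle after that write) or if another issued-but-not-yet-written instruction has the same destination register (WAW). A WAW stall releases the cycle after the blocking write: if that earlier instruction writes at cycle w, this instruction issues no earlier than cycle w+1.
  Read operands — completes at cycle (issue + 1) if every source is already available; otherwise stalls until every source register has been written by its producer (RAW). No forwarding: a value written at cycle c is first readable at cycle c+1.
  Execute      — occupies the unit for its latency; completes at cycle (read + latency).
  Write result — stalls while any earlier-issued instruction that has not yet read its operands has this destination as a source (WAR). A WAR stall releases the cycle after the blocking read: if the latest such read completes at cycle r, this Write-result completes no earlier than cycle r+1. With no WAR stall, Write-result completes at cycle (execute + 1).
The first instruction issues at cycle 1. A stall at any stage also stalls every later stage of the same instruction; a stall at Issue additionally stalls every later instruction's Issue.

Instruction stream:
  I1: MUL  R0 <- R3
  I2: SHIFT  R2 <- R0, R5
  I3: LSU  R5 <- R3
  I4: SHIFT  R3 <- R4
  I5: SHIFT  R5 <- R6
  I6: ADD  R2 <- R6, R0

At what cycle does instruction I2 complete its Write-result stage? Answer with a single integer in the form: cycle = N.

cycle 1: I1 issues→MUL
cycle 2: I1 reads, I2 issues→SHIFT
cycle 3: I3 issues→LSU
cycle 4: I3 reads
cycle 5: I3 exec-done
cycle 8: I1 exec-done
cycle 9: I1 writes R0
cycle 10: I2 reads
cycle 11: I2 exec-done, I3 writes R5
cycle 12: I2 writes R2
cycle 13: I4 issues→SHIFT
cycle 14: I4 reads
cycle 15: I4 exec-done
cycle 16: I4 writes R3
cycle 17: I5 issues→SHIFT
cycle 18: I5 reads, I6 issues→ADD
cycle 19: I5 exec-done, I6 reads
cycle 20: I5 writes R5
cycle 21: I6 exec-done
cycle 22: I6 writes R2

cycle = 12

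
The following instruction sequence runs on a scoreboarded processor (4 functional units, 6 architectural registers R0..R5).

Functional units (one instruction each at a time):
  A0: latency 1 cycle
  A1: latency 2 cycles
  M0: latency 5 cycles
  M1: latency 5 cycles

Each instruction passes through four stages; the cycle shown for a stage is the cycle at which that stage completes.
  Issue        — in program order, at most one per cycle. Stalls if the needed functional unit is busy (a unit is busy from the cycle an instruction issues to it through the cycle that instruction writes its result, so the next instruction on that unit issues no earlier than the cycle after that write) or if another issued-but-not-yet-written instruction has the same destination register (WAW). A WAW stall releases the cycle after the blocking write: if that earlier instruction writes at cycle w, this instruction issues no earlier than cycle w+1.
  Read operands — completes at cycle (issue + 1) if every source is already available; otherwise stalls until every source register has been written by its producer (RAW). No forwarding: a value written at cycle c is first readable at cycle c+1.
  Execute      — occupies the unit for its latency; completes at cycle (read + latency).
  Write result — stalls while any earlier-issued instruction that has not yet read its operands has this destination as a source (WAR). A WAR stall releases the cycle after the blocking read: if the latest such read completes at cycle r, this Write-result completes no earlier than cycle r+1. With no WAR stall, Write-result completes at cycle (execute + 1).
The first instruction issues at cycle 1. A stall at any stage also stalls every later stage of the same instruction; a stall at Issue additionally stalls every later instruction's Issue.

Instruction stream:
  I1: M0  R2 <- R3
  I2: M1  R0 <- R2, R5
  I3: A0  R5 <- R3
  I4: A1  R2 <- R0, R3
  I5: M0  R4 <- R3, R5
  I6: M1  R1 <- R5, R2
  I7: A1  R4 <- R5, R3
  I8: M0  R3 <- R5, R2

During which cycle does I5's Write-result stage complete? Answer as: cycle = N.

cycle = 17

[1] I1→M0
[2] I1 RO; I2→M1
[3] I3→A0
[4] I3 RO
[5] I3 EX
[7] I1 EX
[8] I1 WR R2
[9] I2 RO; I4→A1
[10] I3 WR R5; I5→M0
[11] I5 RO
[14] I2 EX
[15] I2 WR R0
[16] I4 RO; I5 EX; I6→M1
[17] I5 WR R4
[18] I4 EX
[19] I4 WR R2
[20] I6 RO; I7→A1
[21] I7 RO; I8→M0
[22] I8 RO
[23] I7 EX
[24] I7 WR R4
[25] I6 EX
[26] I6 WR R1
[27] I8 EX
[28] I8 WR R3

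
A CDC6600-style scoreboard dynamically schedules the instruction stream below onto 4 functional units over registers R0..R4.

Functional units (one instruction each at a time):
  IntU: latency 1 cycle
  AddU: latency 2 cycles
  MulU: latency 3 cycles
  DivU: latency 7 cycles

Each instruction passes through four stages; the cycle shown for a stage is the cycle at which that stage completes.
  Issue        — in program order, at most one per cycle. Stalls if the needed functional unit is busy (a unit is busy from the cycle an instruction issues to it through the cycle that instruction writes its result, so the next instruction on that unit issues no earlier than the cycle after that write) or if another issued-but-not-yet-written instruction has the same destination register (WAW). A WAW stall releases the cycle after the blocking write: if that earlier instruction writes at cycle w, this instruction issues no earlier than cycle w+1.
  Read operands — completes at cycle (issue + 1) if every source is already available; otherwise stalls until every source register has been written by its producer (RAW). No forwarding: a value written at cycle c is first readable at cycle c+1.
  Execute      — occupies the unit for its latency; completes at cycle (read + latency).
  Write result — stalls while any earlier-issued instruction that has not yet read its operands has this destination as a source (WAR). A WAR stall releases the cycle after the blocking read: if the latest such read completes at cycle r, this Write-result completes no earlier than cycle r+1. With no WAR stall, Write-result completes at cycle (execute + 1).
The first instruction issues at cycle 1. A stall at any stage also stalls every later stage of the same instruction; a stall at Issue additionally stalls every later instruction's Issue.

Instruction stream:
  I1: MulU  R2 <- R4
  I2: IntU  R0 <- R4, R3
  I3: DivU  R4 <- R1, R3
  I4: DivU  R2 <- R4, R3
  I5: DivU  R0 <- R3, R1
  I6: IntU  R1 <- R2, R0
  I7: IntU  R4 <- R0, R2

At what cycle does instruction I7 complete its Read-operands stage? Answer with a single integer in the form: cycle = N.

cycle = 37

I1 -> (1, 2, 5, 6)
I2 -> (2, 3, 4, 5)
I3 -> (3, 4, 11, 12)
I4 -> (13, 14, 21, 22)  // struct: DivU busy until I3 writes@12
I5 -> (23, 24, 31, 32)  // struct: DivU busy until I4 writes@22
I6 -> (24, 33, 34, 35)  // RAW R0: wait I5 write@32
I7 -> (36, 37, 38, 39)  // struct: IntU busy until I6 writes@35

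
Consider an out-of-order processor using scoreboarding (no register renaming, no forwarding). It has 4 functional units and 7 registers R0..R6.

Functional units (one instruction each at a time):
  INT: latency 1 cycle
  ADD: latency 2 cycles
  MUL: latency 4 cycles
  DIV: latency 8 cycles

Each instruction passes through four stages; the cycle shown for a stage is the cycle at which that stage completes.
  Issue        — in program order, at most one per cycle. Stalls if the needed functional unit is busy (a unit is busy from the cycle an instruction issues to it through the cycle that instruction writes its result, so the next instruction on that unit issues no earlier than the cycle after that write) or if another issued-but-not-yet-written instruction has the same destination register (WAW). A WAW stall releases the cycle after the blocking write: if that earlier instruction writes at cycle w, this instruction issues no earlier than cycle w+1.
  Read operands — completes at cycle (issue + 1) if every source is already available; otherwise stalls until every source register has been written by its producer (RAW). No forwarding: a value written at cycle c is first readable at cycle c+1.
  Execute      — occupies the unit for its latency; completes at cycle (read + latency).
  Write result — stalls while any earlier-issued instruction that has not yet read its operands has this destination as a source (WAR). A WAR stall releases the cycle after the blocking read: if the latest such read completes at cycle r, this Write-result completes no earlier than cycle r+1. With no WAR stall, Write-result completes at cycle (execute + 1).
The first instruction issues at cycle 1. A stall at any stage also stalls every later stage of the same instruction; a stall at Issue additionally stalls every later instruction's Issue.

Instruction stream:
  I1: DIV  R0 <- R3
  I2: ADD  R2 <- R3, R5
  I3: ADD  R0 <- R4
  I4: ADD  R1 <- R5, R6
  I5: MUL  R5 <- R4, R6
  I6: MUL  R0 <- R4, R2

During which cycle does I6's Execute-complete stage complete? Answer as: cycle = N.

t=1  issue I1 (DIV)
t=2  I1 read-ops · issue I2 (ADD)
t=3  I2 read-ops
t=5  I2 finished on ADD
t=6  I2→R2
t=10  I1 finished on DIV
t=11  I1→R0
t=12  issue I3 (ADD)
t=13  I3 read-ops
t=15  I3 finished on ADD
t=16  I3→R0
t=17  issue I4 (ADD)
t=18  I4 read-ops · issue I5 (MUL)
t=19  I5 read-ops
t=20  I4 finished on ADD
t=21  I4→R1
t=23  I5 finished on MUL
t=24  I5→R5
t=25  issue I6 (MUL)
t=26  I6 read-ops
t=30  I6 finished on MUL
t=31  I6→R0

cycle = 30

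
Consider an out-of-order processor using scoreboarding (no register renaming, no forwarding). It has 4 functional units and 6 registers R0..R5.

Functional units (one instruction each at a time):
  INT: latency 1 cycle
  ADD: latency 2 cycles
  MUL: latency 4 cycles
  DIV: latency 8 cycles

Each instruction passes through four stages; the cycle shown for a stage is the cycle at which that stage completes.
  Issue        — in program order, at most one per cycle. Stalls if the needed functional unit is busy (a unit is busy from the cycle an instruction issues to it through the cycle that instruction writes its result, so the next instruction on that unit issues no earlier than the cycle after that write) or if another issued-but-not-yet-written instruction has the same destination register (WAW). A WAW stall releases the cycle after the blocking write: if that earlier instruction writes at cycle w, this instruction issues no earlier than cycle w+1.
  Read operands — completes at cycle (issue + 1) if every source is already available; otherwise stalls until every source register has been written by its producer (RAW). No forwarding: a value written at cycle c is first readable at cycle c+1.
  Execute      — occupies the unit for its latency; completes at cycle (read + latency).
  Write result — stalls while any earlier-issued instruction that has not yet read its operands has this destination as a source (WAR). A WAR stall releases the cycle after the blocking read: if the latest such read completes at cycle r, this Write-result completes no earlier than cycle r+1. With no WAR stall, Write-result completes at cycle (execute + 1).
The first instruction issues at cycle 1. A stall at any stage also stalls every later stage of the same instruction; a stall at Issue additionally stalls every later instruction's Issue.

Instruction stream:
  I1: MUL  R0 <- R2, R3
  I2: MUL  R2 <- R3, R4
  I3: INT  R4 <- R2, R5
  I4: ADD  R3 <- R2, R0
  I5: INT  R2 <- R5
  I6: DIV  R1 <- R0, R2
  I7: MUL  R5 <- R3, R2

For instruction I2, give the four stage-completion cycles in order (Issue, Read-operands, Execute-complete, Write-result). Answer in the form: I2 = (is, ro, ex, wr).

I2 = (8, 9, 13, 14)

I1: IS=1 RO=2 EX=6 WR=7
I2: IS=8 RO=9 EX=13 WR=14  [struct: MUL busy until I1 writes@7]
I3: IS=9 RO=15 EX=16 WR=17  [RAW R2: wait I2 write@14]
I4: IS=10 RO=15 EX=17 WR=18  [RAW R2: wait I2 write@14]
I5: IS=18 RO=19 EX=20 WR=21  [struct: INT busy until I3 writes@17]
I6: IS=19 RO=22 EX=30 WR=31  [RAW R2: wait I5 write@21]
I7: IS=20 RO=22 EX=26 WR=27  [RAW R2: wait I5 write@21]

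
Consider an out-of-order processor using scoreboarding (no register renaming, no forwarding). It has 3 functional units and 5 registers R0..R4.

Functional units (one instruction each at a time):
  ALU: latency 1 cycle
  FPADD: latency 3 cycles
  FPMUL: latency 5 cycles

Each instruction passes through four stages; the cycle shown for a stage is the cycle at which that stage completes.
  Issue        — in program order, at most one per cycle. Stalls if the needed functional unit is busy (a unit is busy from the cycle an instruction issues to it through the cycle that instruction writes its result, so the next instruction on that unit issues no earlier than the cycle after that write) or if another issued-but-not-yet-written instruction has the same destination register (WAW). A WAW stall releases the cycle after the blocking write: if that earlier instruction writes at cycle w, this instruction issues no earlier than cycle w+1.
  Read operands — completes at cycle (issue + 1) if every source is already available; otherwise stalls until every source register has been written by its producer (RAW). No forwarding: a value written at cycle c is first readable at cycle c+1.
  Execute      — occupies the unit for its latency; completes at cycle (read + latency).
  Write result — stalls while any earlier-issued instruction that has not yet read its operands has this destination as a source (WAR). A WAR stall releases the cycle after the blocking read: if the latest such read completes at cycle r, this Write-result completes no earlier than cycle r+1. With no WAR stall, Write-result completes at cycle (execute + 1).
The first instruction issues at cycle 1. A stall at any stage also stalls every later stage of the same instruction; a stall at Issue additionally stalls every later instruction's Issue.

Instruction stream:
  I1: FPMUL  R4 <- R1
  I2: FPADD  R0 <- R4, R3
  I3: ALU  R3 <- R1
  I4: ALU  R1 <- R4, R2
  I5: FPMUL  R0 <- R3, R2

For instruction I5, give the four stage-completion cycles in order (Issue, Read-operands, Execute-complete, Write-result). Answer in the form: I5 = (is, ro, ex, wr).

c1: I1 issues→FPMUL
c2: I1 reads | I2 issues→FPADD
c3: I3 issues→ALU
c4: I3 reads
c5: I3 exec-done
c7: I1 exec-done
c8: I1 writes R4
c9: I2 reads
c10: I3 writes R3
c11: I4 issues→ALU
c12: I2 exec-done | I4 reads
c13: I2 writes R0 | I4 exec-done
c14: I4 writes R1 | I5 issues→FPMUL
c15: I5 reads
c20: I5 exec-done
c21: I5 writes R0

I5 = (14, 15, 20, 21)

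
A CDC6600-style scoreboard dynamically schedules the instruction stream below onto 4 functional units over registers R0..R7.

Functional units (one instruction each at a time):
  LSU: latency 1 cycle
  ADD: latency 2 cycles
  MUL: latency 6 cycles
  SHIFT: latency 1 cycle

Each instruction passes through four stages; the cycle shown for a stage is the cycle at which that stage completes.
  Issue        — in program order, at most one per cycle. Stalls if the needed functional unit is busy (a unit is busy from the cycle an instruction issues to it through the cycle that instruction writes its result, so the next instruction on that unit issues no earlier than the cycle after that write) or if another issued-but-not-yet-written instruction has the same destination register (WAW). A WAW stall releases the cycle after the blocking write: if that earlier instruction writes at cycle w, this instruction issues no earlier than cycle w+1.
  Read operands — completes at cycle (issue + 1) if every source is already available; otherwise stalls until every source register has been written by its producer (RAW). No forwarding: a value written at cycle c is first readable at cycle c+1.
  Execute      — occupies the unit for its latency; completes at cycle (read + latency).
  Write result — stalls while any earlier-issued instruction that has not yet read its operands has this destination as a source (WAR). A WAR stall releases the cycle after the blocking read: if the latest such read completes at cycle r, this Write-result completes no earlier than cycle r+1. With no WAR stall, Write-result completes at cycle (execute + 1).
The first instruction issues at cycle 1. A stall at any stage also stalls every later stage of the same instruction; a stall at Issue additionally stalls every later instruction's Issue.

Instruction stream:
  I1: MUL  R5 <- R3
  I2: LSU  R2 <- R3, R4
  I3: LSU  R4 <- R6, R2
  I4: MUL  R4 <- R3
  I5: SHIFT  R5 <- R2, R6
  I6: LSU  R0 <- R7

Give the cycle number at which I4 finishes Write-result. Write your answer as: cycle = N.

cycle = 18

t=1  I1→MUL
t=2  I1 RO; I2→LSU
t=3  I2 RO
t=4  I2 EX
t=5  I2 WR R2
t=6  I3→LSU
t=7  I3 RO
t=8  I1 EX; I3 EX
t=9  I1 WR R5; I3 WR R4
t=10  I4→MUL
t=11  I4 RO; I5→SHIFT
t=12  I5 RO; I6→LSU
t=13  I5 EX; I6 RO
t=14  I5 WR R5; I6 EX
t=15  I6 WR R0
t=17  I4 EX
t=18  I4 WR R4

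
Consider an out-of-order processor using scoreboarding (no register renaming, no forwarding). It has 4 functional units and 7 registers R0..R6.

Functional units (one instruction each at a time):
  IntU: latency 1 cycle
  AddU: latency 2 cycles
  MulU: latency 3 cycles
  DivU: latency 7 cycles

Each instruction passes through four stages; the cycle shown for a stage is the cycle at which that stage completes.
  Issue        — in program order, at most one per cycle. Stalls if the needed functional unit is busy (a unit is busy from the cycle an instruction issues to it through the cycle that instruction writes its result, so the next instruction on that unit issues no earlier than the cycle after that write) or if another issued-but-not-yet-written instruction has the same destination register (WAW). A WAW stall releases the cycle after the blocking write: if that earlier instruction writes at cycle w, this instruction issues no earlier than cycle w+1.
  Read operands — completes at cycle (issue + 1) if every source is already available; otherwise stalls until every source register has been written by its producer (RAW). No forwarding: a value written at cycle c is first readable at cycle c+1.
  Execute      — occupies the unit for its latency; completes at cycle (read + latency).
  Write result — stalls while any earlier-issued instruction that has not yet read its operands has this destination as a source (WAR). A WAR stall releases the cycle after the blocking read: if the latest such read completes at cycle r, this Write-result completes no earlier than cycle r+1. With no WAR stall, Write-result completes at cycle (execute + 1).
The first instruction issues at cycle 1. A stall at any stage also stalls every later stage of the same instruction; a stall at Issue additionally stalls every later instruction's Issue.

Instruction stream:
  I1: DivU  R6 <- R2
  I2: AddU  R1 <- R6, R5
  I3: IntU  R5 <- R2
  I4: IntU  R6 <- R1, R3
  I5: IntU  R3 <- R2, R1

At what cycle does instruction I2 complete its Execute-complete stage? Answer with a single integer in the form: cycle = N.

1) issue 1, read 2, done 9, write 10
2) issue 2, read 11, done 13, write 14  <RAW R6: wait I1 write@10>
3) issue 3, read 4, done 5, write 12  <WAR R5: wait I2 read@11>
4) issue 13, read 15, done 16, write 17  <struct: IntU busy until I3 writes@12 / RAW R1: wait I2 write@14>
5) issue 18, read 19, done 20, write 21  <struct: IntU busy until I4 writes@17>

cycle = 13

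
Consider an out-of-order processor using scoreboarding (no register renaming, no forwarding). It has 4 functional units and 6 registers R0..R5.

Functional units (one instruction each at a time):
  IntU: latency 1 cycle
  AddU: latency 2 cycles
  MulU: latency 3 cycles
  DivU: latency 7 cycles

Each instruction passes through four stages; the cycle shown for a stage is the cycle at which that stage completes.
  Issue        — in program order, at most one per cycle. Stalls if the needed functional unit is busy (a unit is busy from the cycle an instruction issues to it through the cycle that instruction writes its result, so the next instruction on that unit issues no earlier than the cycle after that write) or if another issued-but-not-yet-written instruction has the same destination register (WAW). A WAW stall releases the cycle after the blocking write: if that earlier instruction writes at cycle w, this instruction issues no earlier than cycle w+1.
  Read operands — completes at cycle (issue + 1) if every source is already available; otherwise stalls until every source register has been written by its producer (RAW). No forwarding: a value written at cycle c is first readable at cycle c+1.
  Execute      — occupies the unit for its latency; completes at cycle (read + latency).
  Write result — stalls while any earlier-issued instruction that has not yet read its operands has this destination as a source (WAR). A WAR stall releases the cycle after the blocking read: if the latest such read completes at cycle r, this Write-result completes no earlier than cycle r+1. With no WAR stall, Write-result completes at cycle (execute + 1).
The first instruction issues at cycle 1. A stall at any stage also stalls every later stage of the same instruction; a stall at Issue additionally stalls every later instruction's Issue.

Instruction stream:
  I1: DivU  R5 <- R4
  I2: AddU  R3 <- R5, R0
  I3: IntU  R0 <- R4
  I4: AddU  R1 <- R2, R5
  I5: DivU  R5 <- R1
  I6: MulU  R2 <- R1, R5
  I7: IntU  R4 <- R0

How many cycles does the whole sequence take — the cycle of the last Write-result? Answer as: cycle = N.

cycle = 33

cycle 1: issue I1 (DivU)
cycle 2: I1 read-ops; issue I2 (AddU)
cycle 3: issue I3 (IntU)
cycle 4: I3 read-ops
cycle 5: I3 finished on IntU
cycle 9: I1 finished on DivU
cycle 10: I1→R5
cycle 11: I2 read-ops
cycle 12: I3→R0
cycle 13: I2 finished on AddU
cycle 14: I2→R3
cycle 15: issue I4 (AddU)
cycle 16: I4 read-ops; issue I5 (DivU)
cycle 17: issue I6 (MulU)
cycle 18: I4 finished on AddU; issue I7 (IntU)
cycle 19: I4→R1; I7 read-ops
cycle 20: I5 read-ops; I7 finished on IntU
cycle 21: I7→R4
cycle 27: I5 finished on DivU
cycle 28: I5→R5
cycle 29: I6 read-ops
cycle 32: I6 finished on MulU
cycle 33: I6→R2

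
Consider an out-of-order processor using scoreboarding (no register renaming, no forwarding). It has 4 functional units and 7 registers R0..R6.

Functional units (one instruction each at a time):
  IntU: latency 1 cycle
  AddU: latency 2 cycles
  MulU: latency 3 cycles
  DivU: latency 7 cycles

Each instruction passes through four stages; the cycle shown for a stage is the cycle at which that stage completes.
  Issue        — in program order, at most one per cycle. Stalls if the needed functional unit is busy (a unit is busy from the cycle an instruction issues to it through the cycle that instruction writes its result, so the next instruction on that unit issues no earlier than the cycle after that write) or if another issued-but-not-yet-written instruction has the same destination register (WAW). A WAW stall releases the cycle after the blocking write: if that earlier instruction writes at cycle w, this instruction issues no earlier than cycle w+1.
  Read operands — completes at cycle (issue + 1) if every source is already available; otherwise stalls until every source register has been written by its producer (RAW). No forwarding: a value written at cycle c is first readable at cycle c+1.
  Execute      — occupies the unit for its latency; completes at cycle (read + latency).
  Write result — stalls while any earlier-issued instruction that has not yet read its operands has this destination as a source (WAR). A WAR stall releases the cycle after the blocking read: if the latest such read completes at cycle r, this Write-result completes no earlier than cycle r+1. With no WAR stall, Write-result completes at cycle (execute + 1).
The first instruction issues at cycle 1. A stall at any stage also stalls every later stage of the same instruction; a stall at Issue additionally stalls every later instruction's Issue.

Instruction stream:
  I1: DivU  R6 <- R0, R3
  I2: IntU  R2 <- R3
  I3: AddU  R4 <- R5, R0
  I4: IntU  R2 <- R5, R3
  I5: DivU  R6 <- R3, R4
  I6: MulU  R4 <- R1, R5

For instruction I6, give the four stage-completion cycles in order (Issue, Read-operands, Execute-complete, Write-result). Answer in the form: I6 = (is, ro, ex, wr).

I6 = (12, 13, 16, 17)

  I1 | 1 | 2 | 9 | 10
  I2 | 2 | 3 | 4 | 5
  I3 | 3 | 4 | 6 | 7
  I4 | 6 | 7 | 8 | 9   struct: IntU busy until I2 writes@5
  I5 | 11 | 12 | 19 | 20   struct: DivU busy until I1 writes@10
  I6 | 12 | 13 | 16 | 17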